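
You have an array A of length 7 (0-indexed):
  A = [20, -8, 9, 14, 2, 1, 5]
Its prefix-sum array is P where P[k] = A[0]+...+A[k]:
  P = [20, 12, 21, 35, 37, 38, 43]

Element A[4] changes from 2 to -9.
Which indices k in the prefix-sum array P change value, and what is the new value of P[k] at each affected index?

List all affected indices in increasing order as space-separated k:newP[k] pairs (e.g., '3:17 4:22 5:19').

Answer: 4:26 5:27 6:32

Derivation:
P[k] = A[0] + ... + A[k]
P[k] includes A[4] iff k >= 4
Affected indices: 4, 5, ..., 6; delta = -11
  P[4]: 37 + -11 = 26
  P[5]: 38 + -11 = 27
  P[6]: 43 + -11 = 32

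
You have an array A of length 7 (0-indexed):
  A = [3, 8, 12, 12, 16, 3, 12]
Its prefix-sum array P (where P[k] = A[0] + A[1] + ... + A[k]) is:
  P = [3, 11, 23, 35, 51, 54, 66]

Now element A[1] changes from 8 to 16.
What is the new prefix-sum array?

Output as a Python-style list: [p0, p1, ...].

Change: A[1] 8 -> 16, delta = 8
P[k] for k < 1: unchanged (A[1] not included)
P[k] for k >= 1: shift by delta = 8
  P[0] = 3 + 0 = 3
  P[1] = 11 + 8 = 19
  P[2] = 23 + 8 = 31
  P[3] = 35 + 8 = 43
  P[4] = 51 + 8 = 59
  P[5] = 54 + 8 = 62
  P[6] = 66 + 8 = 74

Answer: [3, 19, 31, 43, 59, 62, 74]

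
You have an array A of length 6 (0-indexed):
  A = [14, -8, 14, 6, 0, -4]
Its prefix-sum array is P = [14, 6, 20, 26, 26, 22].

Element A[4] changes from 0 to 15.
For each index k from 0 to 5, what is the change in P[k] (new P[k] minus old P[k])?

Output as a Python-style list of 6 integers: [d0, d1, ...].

Answer: [0, 0, 0, 0, 15, 15]

Derivation:
Element change: A[4] 0 -> 15, delta = 15
For k < 4: P[k] unchanged, delta_P[k] = 0
For k >= 4: P[k] shifts by exactly 15
Delta array: [0, 0, 0, 0, 15, 15]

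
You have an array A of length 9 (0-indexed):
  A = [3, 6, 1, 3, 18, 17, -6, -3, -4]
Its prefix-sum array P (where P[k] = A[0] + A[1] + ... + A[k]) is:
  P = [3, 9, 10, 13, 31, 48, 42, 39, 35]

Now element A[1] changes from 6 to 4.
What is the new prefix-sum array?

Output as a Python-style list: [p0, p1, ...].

Answer: [3, 7, 8, 11, 29, 46, 40, 37, 33]

Derivation:
Change: A[1] 6 -> 4, delta = -2
P[k] for k < 1: unchanged (A[1] not included)
P[k] for k >= 1: shift by delta = -2
  P[0] = 3 + 0 = 3
  P[1] = 9 + -2 = 7
  P[2] = 10 + -2 = 8
  P[3] = 13 + -2 = 11
  P[4] = 31 + -2 = 29
  P[5] = 48 + -2 = 46
  P[6] = 42 + -2 = 40
  P[7] = 39 + -2 = 37
  P[8] = 35 + -2 = 33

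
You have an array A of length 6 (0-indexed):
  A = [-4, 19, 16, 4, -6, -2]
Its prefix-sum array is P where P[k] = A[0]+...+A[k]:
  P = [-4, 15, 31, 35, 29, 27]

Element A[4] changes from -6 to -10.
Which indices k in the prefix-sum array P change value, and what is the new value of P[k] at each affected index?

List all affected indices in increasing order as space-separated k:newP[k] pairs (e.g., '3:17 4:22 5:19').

P[k] = A[0] + ... + A[k]
P[k] includes A[4] iff k >= 4
Affected indices: 4, 5, ..., 5; delta = -4
  P[4]: 29 + -4 = 25
  P[5]: 27 + -4 = 23

Answer: 4:25 5:23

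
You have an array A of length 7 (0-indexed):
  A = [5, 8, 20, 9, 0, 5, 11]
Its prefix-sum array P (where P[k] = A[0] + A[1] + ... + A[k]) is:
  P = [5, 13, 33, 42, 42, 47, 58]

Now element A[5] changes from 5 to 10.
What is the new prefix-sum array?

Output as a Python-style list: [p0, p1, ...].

Change: A[5] 5 -> 10, delta = 5
P[k] for k < 5: unchanged (A[5] not included)
P[k] for k >= 5: shift by delta = 5
  P[0] = 5 + 0 = 5
  P[1] = 13 + 0 = 13
  P[2] = 33 + 0 = 33
  P[3] = 42 + 0 = 42
  P[4] = 42 + 0 = 42
  P[5] = 47 + 5 = 52
  P[6] = 58 + 5 = 63

Answer: [5, 13, 33, 42, 42, 52, 63]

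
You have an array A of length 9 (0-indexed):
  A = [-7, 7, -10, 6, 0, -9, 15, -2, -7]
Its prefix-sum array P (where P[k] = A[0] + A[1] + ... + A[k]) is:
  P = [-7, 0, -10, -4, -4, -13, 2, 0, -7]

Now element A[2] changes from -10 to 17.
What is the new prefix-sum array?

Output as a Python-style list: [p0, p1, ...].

Change: A[2] -10 -> 17, delta = 27
P[k] for k < 2: unchanged (A[2] not included)
P[k] for k >= 2: shift by delta = 27
  P[0] = -7 + 0 = -7
  P[1] = 0 + 0 = 0
  P[2] = -10 + 27 = 17
  P[3] = -4 + 27 = 23
  P[4] = -4 + 27 = 23
  P[5] = -13 + 27 = 14
  P[6] = 2 + 27 = 29
  P[7] = 0 + 27 = 27
  P[8] = -7 + 27 = 20

Answer: [-7, 0, 17, 23, 23, 14, 29, 27, 20]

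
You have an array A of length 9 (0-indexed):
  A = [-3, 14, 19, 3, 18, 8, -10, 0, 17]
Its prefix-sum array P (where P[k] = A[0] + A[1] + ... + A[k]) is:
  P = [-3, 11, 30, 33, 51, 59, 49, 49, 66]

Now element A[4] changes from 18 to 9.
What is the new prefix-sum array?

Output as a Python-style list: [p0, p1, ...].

Change: A[4] 18 -> 9, delta = -9
P[k] for k < 4: unchanged (A[4] not included)
P[k] for k >= 4: shift by delta = -9
  P[0] = -3 + 0 = -3
  P[1] = 11 + 0 = 11
  P[2] = 30 + 0 = 30
  P[3] = 33 + 0 = 33
  P[4] = 51 + -9 = 42
  P[5] = 59 + -9 = 50
  P[6] = 49 + -9 = 40
  P[7] = 49 + -9 = 40
  P[8] = 66 + -9 = 57

Answer: [-3, 11, 30, 33, 42, 50, 40, 40, 57]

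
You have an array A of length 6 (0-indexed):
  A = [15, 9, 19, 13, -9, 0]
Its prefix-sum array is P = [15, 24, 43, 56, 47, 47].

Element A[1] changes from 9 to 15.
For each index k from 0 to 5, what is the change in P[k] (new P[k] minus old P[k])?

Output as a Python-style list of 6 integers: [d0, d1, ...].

Answer: [0, 6, 6, 6, 6, 6]

Derivation:
Element change: A[1] 9 -> 15, delta = 6
For k < 1: P[k] unchanged, delta_P[k] = 0
For k >= 1: P[k] shifts by exactly 6
Delta array: [0, 6, 6, 6, 6, 6]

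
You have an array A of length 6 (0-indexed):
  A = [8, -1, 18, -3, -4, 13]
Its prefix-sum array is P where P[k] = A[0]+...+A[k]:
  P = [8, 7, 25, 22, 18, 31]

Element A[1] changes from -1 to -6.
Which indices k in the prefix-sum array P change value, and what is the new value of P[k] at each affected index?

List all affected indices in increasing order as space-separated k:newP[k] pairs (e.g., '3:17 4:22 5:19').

Answer: 1:2 2:20 3:17 4:13 5:26

Derivation:
P[k] = A[0] + ... + A[k]
P[k] includes A[1] iff k >= 1
Affected indices: 1, 2, ..., 5; delta = -5
  P[1]: 7 + -5 = 2
  P[2]: 25 + -5 = 20
  P[3]: 22 + -5 = 17
  P[4]: 18 + -5 = 13
  P[5]: 31 + -5 = 26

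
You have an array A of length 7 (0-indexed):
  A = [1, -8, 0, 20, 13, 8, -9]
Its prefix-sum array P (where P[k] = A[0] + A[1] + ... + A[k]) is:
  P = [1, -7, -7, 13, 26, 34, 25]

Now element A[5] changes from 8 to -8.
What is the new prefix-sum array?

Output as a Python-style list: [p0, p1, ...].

Change: A[5] 8 -> -8, delta = -16
P[k] for k < 5: unchanged (A[5] not included)
P[k] for k >= 5: shift by delta = -16
  P[0] = 1 + 0 = 1
  P[1] = -7 + 0 = -7
  P[2] = -7 + 0 = -7
  P[3] = 13 + 0 = 13
  P[4] = 26 + 0 = 26
  P[5] = 34 + -16 = 18
  P[6] = 25 + -16 = 9

Answer: [1, -7, -7, 13, 26, 18, 9]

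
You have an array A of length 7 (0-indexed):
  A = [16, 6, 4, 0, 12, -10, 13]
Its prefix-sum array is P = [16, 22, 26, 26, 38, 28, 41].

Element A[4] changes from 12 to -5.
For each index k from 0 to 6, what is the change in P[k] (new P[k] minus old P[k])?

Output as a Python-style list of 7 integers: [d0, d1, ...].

Element change: A[4] 12 -> -5, delta = -17
For k < 4: P[k] unchanged, delta_P[k] = 0
For k >= 4: P[k] shifts by exactly -17
Delta array: [0, 0, 0, 0, -17, -17, -17]

Answer: [0, 0, 0, 0, -17, -17, -17]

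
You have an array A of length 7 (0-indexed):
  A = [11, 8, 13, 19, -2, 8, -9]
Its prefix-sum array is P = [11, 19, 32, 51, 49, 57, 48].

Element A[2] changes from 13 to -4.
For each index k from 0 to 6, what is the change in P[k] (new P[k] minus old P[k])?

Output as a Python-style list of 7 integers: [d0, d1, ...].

Element change: A[2] 13 -> -4, delta = -17
For k < 2: P[k] unchanged, delta_P[k] = 0
For k >= 2: P[k] shifts by exactly -17
Delta array: [0, 0, -17, -17, -17, -17, -17]

Answer: [0, 0, -17, -17, -17, -17, -17]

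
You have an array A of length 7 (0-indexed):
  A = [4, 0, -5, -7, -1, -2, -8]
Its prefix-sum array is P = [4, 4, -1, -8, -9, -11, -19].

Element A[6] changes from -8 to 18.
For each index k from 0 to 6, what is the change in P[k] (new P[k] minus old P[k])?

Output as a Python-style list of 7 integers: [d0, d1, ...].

Answer: [0, 0, 0, 0, 0, 0, 26]

Derivation:
Element change: A[6] -8 -> 18, delta = 26
For k < 6: P[k] unchanged, delta_P[k] = 0
For k >= 6: P[k] shifts by exactly 26
Delta array: [0, 0, 0, 0, 0, 0, 26]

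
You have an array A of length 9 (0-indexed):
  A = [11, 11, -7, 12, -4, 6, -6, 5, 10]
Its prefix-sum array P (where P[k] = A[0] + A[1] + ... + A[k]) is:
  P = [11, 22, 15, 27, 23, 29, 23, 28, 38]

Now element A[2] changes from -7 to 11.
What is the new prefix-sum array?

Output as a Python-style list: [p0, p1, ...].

Answer: [11, 22, 33, 45, 41, 47, 41, 46, 56]

Derivation:
Change: A[2] -7 -> 11, delta = 18
P[k] for k < 2: unchanged (A[2] not included)
P[k] for k >= 2: shift by delta = 18
  P[0] = 11 + 0 = 11
  P[1] = 22 + 0 = 22
  P[2] = 15 + 18 = 33
  P[3] = 27 + 18 = 45
  P[4] = 23 + 18 = 41
  P[5] = 29 + 18 = 47
  P[6] = 23 + 18 = 41
  P[7] = 28 + 18 = 46
  P[8] = 38 + 18 = 56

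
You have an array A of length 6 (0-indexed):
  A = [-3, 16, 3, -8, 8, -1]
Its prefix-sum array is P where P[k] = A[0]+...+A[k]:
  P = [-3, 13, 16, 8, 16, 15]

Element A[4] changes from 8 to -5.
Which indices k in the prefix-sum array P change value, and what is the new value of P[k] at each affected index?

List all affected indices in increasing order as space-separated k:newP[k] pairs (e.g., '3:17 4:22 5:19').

P[k] = A[0] + ... + A[k]
P[k] includes A[4] iff k >= 4
Affected indices: 4, 5, ..., 5; delta = -13
  P[4]: 16 + -13 = 3
  P[5]: 15 + -13 = 2

Answer: 4:3 5:2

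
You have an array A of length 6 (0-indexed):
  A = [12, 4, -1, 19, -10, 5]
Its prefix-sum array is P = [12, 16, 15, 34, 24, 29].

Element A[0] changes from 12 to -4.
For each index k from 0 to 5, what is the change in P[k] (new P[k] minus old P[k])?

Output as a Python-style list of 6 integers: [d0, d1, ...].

Element change: A[0] 12 -> -4, delta = -16
For k < 0: P[k] unchanged, delta_P[k] = 0
For k >= 0: P[k] shifts by exactly -16
Delta array: [-16, -16, -16, -16, -16, -16]

Answer: [-16, -16, -16, -16, -16, -16]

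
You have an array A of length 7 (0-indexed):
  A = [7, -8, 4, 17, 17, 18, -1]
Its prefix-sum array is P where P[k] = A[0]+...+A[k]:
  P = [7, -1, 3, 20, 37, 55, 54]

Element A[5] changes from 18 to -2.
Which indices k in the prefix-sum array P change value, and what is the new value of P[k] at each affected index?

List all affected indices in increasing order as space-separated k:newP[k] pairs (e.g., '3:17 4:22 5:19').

P[k] = A[0] + ... + A[k]
P[k] includes A[5] iff k >= 5
Affected indices: 5, 6, ..., 6; delta = -20
  P[5]: 55 + -20 = 35
  P[6]: 54 + -20 = 34

Answer: 5:35 6:34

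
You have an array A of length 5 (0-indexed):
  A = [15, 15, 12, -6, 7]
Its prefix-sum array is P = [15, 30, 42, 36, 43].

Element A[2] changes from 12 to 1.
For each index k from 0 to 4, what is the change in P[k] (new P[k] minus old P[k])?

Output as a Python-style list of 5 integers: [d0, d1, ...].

Element change: A[2] 12 -> 1, delta = -11
For k < 2: P[k] unchanged, delta_P[k] = 0
For k >= 2: P[k] shifts by exactly -11
Delta array: [0, 0, -11, -11, -11]

Answer: [0, 0, -11, -11, -11]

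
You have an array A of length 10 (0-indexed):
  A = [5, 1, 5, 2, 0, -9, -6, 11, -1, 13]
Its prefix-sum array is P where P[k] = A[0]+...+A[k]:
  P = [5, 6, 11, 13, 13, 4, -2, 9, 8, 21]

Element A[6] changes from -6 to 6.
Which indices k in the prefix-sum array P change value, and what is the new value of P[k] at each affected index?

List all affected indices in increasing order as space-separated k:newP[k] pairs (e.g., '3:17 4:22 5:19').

Answer: 6:10 7:21 8:20 9:33

Derivation:
P[k] = A[0] + ... + A[k]
P[k] includes A[6] iff k >= 6
Affected indices: 6, 7, ..., 9; delta = 12
  P[6]: -2 + 12 = 10
  P[7]: 9 + 12 = 21
  P[8]: 8 + 12 = 20
  P[9]: 21 + 12 = 33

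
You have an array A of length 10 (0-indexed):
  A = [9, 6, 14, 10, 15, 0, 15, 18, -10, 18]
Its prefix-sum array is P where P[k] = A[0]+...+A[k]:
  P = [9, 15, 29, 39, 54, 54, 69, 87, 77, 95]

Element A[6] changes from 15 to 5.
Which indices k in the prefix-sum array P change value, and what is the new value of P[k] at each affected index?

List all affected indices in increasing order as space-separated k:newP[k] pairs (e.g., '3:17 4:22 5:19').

P[k] = A[0] + ... + A[k]
P[k] includes A[6] iff k >= 6
Affected indices: 6, 7, ..., 9; delta = -10
  P[6]: 69 + -10 = 59
  P[7]: 87 + -10 = 77
  P[8]: 77 + -10 = 67
  P[9]: 95 + -10 = 85

Answer: 6:59 7:77 8:67 9:85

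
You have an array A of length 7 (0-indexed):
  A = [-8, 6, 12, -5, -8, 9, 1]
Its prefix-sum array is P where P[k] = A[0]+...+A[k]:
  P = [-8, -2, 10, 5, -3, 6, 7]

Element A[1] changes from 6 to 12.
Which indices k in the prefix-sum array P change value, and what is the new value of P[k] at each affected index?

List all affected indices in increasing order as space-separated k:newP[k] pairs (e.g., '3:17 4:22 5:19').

Answer: 1:4 2:16 3:11 4:3 5:12 6:13

Derivation:
P[k] = A[0] + ... + A[k]
P[k] includes A[1] iff k >= 1
Affected indices: 1, 2, ..., 6; delta = 6
  P[1]: -2 + 6 = 4
  P[2]: 10 + 6 = 16
  P[3]: 5 + 6 = 11
  P[4]: -3 + 6 = 3
  P[5]: 6 + 6 = 12
  P[6]: 7 + 6 = 13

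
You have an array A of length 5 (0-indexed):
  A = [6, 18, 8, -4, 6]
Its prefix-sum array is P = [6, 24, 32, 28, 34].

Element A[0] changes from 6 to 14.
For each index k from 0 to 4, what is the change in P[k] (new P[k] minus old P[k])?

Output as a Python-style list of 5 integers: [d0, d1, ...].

Answer: [8, 8, 8, 8, 8]

Derivation:
Element change: A[0] 6 -> 14, delta = 8
For k < 0: P[k] unchanged, delta_P[k] = 0
For k >= 0: P[k] shifts by exactly 8
Delta array: [8, 8, 8, 8, 8]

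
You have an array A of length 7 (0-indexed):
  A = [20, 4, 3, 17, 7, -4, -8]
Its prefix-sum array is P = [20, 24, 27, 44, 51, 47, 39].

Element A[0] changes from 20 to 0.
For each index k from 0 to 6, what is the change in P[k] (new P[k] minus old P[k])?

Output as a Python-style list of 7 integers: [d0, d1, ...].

Element change: A[0] 20 -> 0, delta = -20
For k < 0: P[k] unchanged, delta_P[k] = 0
For k >= 0: P[k] shifts by exactly -20
Delta array: [-20, -20, -20, -20, -20, -20, -20]

Answer: [-20, -20, -20, -20, -20, -20, -20]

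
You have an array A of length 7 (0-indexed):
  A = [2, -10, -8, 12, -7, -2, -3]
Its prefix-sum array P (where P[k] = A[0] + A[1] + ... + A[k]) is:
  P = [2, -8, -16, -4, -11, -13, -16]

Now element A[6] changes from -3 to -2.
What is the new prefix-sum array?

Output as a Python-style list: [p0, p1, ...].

Answer: [2, -8, -16, -4, -11, -13, -15]

Derivation:
Change: A[6] -3 -> -2, delta = 1
P[k] for k < 6: unchanged (A[6] not included)
P[k] for k >= 6: shift by delta = 1
  P[0] = 2 + 0 = 2
  P[1] = -8 + 0 = -8
  P[2] = -16 + 0 = -16
  P[3] = -4 + 0 = -4
  P[4] = -11 + 0 = -11
  P[5] = -13 + 0 = -13
  P[6] = -16 + 1 = -15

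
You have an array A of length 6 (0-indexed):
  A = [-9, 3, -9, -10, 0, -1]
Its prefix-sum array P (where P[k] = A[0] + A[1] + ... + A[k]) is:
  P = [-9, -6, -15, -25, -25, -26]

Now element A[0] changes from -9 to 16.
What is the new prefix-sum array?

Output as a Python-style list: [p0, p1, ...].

Answer: [16, 19, 10, 0, 0, -1]

Derivation:
Change: A[0] -9 -> 16, delta = 25
P[k] for k < 0: unchanged (A[0] not included)
P[k] for k >= 0: shift by delta = 25
  P[0] = -9 + 25 = 16
  P[1] = -6 + 25 = 19
  P[2] = -15 + 25 = 10
  P[3] = -25 + 25 = 0
  P[4] = -25 + 25 = 0
  P[5] = -26 + 25 = -1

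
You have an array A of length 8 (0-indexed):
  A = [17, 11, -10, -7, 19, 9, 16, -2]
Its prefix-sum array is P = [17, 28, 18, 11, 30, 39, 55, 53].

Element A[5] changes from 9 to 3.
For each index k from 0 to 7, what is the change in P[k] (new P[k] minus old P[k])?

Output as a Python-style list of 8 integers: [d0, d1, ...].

Answer: [0, 0, 0, 0, 0, -6, -6, -6]

Derivation:
Element change: A[5] 9 -> 3, delta = -6
For k < 5: P[k] unchanged, delta_P[k] = 0
For k >= 5: P[k] shifts by exactly -6
Delta array: [0, 0, 0, 0, 0, -6, -6, -6]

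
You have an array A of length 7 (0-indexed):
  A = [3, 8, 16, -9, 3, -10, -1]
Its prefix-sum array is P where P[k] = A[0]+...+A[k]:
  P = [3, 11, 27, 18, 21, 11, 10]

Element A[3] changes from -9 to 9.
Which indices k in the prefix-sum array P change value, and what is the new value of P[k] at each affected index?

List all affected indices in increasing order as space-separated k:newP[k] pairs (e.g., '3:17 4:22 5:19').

Answer: 3:36 4:39 5:29 6:28

Derivation:
P[k] = A[0] + ... + A[k]
P[k] includes A[3] iff k >= 3
Affected indices: 3, 4, ..., 6; delta = 18
  P[3]: 18 + 18 = 36
  P[4]: 21 + 18 = 39
  P[5]: 11 + 18 = 29
  P[6]: 10 + 18 = 28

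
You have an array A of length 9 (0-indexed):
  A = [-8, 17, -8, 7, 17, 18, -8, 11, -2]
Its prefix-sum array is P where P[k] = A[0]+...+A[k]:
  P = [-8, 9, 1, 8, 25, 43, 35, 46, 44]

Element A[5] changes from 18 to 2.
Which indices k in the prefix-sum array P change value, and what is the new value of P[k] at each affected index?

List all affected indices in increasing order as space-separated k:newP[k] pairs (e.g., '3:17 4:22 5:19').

P[k] = A[0] + ... + A[k]
P[k] includes A[5] iff k >= 5
Affected indices: 5, 6, ..., 8; delta = -16
  P[5]: 43 + -16 = 27
  P[6]: 35 + -16 = 19
  P[7]: 46 + -16 = 30
  P[8]: 44 + -16 = 28

Answer: 5:27 6:19 7:30 8:28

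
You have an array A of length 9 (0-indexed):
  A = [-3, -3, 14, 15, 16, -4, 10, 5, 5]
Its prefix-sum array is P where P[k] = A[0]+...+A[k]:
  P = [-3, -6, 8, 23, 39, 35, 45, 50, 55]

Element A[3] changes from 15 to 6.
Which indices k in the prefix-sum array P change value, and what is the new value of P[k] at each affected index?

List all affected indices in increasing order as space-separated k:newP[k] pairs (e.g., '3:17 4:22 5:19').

Answer: 3:14 4:30 5:26 6:36 7:41 8:46

Derivation:
P[k] = A[0] + ... + A[k]
P[k] includes A[3] iff k >= 3
Affected indices: 3, 4, ..., 8; delta = -9
  P[3]: 23 + -9 = 14
  P[4]: 39 + -9 = 30
  P[5]: 35 + -9 = 26
  P[6]: 45 + -9 = 36
  P[7]: 50 + -9 = 41
  P[8]: 55 + -9 = 46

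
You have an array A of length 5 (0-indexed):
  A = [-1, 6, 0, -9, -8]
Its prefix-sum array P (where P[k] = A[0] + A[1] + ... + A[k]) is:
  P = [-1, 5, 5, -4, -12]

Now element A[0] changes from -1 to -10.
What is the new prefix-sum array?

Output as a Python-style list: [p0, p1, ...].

Answer: [-10, -4, -4, -13, -21]

Derivation:
Change: A[0] -1 -> -10, delta = -9
P[k] for k < 0: unchanged (A[0] not included)
P[k] for k >= 0: shift by delta = -9
  P[0] = -1 + -9 = -10
  P[1] = 5 + -9 = -4
  P[2] = 5 + -9 = -4
  P[3] = -4 + -9 = -13
  P[4] = -12 + -9 = -21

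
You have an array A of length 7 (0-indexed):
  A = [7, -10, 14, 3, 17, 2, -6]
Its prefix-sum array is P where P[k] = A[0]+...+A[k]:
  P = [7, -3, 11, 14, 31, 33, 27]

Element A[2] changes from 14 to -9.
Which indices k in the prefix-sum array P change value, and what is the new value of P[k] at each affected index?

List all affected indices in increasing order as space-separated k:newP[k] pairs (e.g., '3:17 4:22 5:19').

Answer: 2:-12 3:-9 4:8 5:10 6:4

Derivation:
P[k] = A[0] + ... + A[k]
P[k] includes A[2] iff k >= 2
Affected indices: 2, 3, ..., 6; delta = -23
  P[2]: 11 + -23 = -12
  P[3]: 14 + -23 = -9
  P[4]: 31 + -23 = 8
  P[5]: 33 + -23 = 10
  P[6]: 27 + -23 = 4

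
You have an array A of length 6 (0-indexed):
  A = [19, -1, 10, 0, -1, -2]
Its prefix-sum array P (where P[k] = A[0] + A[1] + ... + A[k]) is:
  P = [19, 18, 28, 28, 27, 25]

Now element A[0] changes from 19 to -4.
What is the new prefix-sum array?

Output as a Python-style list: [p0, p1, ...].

Change: A[0] 19 -> -4, delta = -23
P[k] for k < 0: unchanged (A[0] not included)
P[k] for k >= 0: shift by delta = -23
  P[0] = 19 + -23 = -4
  P[1] = 18 + -23 = -5
  P[2] = 28 + -23 = 5
  P[3] = 28 + -23 = 5
  P[4] = 27 + -23 = 4
  P[5] = 25 + -23 = 2

Answer: [-4, -5, 5, 5, 4, 2]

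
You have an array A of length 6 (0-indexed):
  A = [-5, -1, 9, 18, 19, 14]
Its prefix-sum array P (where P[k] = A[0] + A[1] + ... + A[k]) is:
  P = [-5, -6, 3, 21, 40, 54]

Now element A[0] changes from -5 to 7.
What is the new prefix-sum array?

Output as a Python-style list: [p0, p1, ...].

Answer: [7, 6, 15, 33, 52, 66]

Derivation:
Change: A[0] -5 -> 7, delta = 12
P[k] for k < 0: unchanged (A[0] not included)
P[k] for k >= 0: shift by delta = 12
  P[0] = -5 + 12 = 7
  P[1] = -6 + 12 = 6
  P[2] = 3 + 12 = 15
  P[3] = 21 + 12 = 33
  P[4] = 40 + 12 = 52
  P[5] = 54 + 12 = 66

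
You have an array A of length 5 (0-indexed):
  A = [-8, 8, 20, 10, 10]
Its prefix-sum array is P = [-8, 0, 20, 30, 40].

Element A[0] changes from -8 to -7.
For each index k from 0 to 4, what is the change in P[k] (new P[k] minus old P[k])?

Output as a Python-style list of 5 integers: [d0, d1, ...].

Element change: A[0] -8 -> -7, delta = 1
For k < 0: P[k] unchanged, delta_P[k] = 0
For k >= 0: P[k] shifts by exactly 1
Delta array: [1, 1, 1, 1, 1]

Answer: [1, 1, 1, 1, 1]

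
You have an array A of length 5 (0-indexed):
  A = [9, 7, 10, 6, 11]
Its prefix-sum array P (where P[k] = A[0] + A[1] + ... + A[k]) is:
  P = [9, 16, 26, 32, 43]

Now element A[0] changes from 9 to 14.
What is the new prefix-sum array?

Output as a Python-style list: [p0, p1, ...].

Change: A[0] 9 -> 14, delta = 5
P[k] for k < 0: unchanged (A[0] not included)
P[k] for k >= 0: shift by delta = 5
  P[0] = 9 + 5 = 14
  P[1] = 16 + 5 = 21
  P[2] = 26 + 5 = 31
  P[3] = 32 + 5 = 37
  P[4] = 43 + 5 = 48

Answer: [14, 21, 31, 37, 48]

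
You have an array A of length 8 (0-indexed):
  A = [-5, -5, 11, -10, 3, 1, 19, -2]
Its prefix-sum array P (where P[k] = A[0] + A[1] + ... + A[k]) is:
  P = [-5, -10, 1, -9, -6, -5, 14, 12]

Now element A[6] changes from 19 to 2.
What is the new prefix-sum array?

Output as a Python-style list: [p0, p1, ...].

Change: A[6] 19 -> 2, delta = -17
P[k] for k < 6: unchanged (A[6] not included)
P[k] for k >= 6: shift by delta = -17
  P[0] = -5 + 0 = -5
  P[1] = -10 + 0 = -10
  P[2] = 1 + 0 = 1
  P[3] = -9 + 0 = -9
  P[4] = -6 + 0 = -6
  P[5] = -5 + 0 = -5
  P[6] = 14 + -17 = -3
  P[7] = 12 + -17 = -5

Answer: [-5, -10, 1, -9, -6, -5, -3, -5]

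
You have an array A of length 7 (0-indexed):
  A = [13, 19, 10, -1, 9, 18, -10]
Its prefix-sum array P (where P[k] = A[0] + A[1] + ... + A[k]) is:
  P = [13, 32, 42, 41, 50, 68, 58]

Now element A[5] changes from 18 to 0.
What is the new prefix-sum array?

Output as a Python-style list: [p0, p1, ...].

Change: A[5] 18 -> 0, delta = -18
P[k] for k < 5: unchanged (A[5] not included)
P[k] for k >= 5: shift by delta = -18
  P[0] = 13 + 0 = 13
  P[1] = 32 + 0 = 32
  P[2] = 42 + 0 = 42
  P[3] = 41 + 0 = 41
  P[4] = 50 + 0 = 50
  P[5] = 68 + -18 = 50
  P[6] = 58 + -18 = 40

Answer: [13, 32, 42, 41, 50, 50, 40]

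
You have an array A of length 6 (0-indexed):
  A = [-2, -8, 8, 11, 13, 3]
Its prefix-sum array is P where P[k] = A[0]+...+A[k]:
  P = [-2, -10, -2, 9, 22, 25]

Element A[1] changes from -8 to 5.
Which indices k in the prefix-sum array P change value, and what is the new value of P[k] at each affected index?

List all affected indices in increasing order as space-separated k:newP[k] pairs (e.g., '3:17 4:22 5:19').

Answer: 1:3 2:11 3:22 4:35 5:38

Derivation:
P[k] = A[0] + ... + A[k]
P[k] includes A[1] iff k >= 1
Affected indices: 1, 2, ..., 5; delta = 13
  P[1]: -10 + 13 = 3
  P[2]: -2 + 13 = 11
  P[3]: 9 + 13 = 22
  P[4]: 22 + 13 = 35
  P[5]: 25 + 13 = 38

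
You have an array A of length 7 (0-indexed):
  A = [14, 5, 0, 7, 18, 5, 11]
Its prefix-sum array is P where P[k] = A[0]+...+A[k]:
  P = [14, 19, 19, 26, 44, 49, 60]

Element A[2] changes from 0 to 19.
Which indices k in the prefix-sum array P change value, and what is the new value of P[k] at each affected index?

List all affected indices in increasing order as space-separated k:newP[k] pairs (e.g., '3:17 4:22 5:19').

P[k] = A[0] + ... + A[k]
P[k] includes A[2] iff k >= 2
Affected indices: 2, 3, ..., 6; delta = 19
  P[2]: 19 + 19 = 38
  P[3]: 26 + 19 = 45
  P[4]: 44 + 19 = 63
  P[5]: 49 + 19 = 68
  P[6]: 60 + 19 = 79

Answer: 2:38 3:45 4:63 5:68 6:79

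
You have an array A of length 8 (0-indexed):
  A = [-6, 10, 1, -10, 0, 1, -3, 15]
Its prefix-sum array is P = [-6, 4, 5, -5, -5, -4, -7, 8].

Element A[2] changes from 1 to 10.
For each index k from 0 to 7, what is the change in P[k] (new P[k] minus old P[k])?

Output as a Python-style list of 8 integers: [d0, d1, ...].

Element change: A[2] 1 -> 10, delta = 9
For k < 2: P[k] unchanged, delta_P[k] = 0
For k >= 2: P[k] shifts by exactly 9
Delta array: [0, 0, 9, 9, 9, 9, 9, 9]

Answer: [0, 0, 9, 9, 9, 9, 9, 9]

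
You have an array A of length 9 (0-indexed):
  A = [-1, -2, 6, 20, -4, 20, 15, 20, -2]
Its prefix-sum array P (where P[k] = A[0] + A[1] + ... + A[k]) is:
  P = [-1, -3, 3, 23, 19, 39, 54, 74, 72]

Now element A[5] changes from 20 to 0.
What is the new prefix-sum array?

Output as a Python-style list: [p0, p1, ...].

Answer: [-1, -3, 3, 23, 19, 19, 34, 54, 52]

Derivation:
Change: A[5] 20 -> 0, delta = -20
P[k] for k < 5: unchanged (A[5] not included)
P[k] for k >= 5: shift by delta = -20
  P[0] = -1 + 0 = -1
  P[1] = -3 + 0 = -3
  P[2] = 3 + 0 = 3
  P[3] = 23 + 0 = 23
  P[4] = 19 + 0 = 19
  P[5] = 39 + -20 = 19
  P[6] = 54 + -20 = 34
  P[7] = 74 + -20 = 54
  P[8] = 72 + -20 = 52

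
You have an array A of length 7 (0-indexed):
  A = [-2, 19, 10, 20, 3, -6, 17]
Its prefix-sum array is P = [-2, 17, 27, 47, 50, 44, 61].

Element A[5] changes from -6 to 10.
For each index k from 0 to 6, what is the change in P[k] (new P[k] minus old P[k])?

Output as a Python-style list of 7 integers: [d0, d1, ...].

Answer: [0, 0, 0, 0, 0, 16, 16]

Derivation:
Element change: A[5] -6 -> 10, delta = 16
For k < 5: P[k] unchanged, delta_P[k] = 0
For k >= 5: P[k] shifts by exactly 16
Delta array: [0, 0, 0, 0, 0, 16, 16]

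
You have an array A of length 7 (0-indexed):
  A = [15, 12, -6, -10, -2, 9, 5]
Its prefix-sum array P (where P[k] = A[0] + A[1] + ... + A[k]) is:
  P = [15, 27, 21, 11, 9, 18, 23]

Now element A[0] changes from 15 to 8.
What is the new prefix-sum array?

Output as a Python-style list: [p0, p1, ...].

Change: A[0] 15 -> 8, delta = -7
P[k] for k < 0: unchanged (A[0] not included)
P[k] for k >= 0: shift by delta = -7
  P[0] = 15 + -7 = 8
  P[1] = 27 + -7 = 20
  P[2] = 21 + -7 = 14
  P[3] = 11 + -7 = 4
  P[4] = 9 + -7 = 2
  P[5] = 18 + -7 = 11
  P[6] = 23 + -7 = 16

Answer: [8, 20, 14, 4, 2, 11, 16]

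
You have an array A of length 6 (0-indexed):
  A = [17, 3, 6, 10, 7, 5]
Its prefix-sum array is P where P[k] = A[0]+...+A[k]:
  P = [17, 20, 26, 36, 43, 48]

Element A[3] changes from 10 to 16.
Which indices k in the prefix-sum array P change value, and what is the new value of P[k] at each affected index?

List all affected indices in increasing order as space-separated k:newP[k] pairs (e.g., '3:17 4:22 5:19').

Answer: 3:42 4:49 5:54

Derivation:
P[k] = A[0] + ... + A[k]
P[k] includes A[3] iff k >= 3
Affected indices: 3, 4, ..., 5; delta = 6
  P[3]: 36 + 6 = 42
  P[4]: 43 + 6 = 49
  P[5]: 48 + 6 = 54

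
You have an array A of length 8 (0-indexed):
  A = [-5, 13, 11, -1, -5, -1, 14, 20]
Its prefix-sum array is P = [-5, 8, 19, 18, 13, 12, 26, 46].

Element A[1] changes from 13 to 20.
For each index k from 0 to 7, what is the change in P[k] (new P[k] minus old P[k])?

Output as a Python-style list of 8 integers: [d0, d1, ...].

Answer: [0, 7, 7, 7, 7, 7, 7, 7]

Derivation:
Element change: A[1] 13 -> 20, delta = 7
For k < 1: P[k] unchanged, delta_P[k] = 0
For k >= 1: P[k] shifts by exactly 7
Delta array: [0, 7, 7, 7, 7, 7, 7, 7]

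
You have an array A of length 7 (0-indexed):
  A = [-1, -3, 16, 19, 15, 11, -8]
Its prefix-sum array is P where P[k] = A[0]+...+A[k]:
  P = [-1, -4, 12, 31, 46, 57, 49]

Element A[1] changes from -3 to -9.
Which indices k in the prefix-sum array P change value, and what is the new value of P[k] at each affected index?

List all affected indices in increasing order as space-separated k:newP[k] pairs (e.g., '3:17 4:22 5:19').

Answer: 1:-10 2:6 3:25 4:40 5:51 6:43

Derivation:
P[k] = A[0] + ... + A[k]
P[k] includes A[1] iff k >= 1
Affected indices: 1, 2, ..., 6; delta = -6
  P[1]: -4 + -6 = -10
  P[2]: 12 + -6 = 6
  P[3]: 31 + -6 = 25
  P[4]: 46 + -6 = 40
  P[5]: 57 + -6 = 51
  P[6]: 49 + -6 = 43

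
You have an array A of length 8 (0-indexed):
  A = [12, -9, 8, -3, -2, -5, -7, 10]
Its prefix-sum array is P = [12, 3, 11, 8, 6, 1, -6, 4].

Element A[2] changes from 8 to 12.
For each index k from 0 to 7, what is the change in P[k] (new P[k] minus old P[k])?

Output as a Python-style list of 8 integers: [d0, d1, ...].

Answer: [0, 0, 4, 4, 4, 4, 4, 4]

Derivation:
Element change: A[2] 8 -> 12, delta = 4
For k < 2: P[k] unchanged, delta_P[k] = 0
For k >= 2: P[k] shifts by exactly 4
Delta array: [0, 0, 4, 4, 4, 4, 4, 4]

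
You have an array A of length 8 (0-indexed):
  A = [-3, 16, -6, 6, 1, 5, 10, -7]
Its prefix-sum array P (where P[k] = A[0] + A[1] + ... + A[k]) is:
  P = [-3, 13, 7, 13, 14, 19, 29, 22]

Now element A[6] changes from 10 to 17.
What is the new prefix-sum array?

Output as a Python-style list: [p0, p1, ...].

Change: A[6] 10 -> 17, delta = 7
P[k] for k < 6: unchanged (A[6] not included)
P[k] for k >= 6: shift by delta = 7
  P[0] = -3 + 0 = -3
  P[1] = 13 + 0 = 13
  P[2] = 7 + 0 = 7
  P[3] = 13 + 0 = 13
  P[4] = 14 + 0 = 14
  P[5] = 19 + 0 = 19
  P[6] = 29 + 7 = 36
  P[7] = 22 + 7 = 29

Answer: [-3, 13, 7, 13, 14, 19, 36, 29]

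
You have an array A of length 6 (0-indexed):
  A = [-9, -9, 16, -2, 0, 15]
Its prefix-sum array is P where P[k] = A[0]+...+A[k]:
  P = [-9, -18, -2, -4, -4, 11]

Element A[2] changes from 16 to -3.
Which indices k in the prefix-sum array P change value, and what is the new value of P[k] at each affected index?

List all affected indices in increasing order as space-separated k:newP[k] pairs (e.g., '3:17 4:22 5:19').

Answer: 2:-21 3:-23 4:-23 5:-8

Derivation:
P[k] = A[0] + ... + A[k]
P[k] includes A[2] iff k >= 2
Affected indices: 2, 3, ..., 5; delta = -19
  P[2]: -2 + -19 = -21
  P[3]: -4 + -19 = -23
  P[4]: -4 + -19 = -23
  P[5]: 11 + -19 = -8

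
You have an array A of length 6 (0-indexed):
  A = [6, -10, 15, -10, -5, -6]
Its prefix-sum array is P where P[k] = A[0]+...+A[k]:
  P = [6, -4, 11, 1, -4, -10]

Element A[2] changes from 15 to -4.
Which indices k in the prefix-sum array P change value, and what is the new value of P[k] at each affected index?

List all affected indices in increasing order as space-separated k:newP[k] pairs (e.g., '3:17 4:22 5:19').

Answer: 2:-8 3:-18 4:-23 5:-29

Derivation:
P[k] = A[0] + ... + A[k]
P[k] includes A[2] iff k >= 2
Affected indices: 2, 3, ..., 5; delta = -19
  P[2]: 11 + -19 = -8
  P[3]: 1 + -19 = -18
  P[4]: -4 + -19 = -23
  P[5]: -10 + -19 = -29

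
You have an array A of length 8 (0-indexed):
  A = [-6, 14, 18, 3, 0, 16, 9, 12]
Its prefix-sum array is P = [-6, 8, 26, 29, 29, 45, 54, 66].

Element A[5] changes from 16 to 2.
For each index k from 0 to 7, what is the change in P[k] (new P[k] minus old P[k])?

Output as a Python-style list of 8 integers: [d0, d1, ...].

Element change: A[5] 16 -> 2, delta = -14
For k < 5: P[k] unchanged, delta_P[k] = 0
For k >= 5: P[k] shifts by exactly -14
Delta array: [0, 0, 0, 0, 0, -14, -14, -14]

Answer: [0, 0, 0, 0, 0, -14, -14, -14]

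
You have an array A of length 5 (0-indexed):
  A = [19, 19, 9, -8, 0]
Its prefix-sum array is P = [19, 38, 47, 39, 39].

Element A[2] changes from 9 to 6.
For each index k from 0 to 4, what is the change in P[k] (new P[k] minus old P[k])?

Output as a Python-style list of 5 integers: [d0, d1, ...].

Answer: [0, 0, -3, -3, -3]

Derivation:
Element change: A[2] 9 -> 6, delta = -3
For k < 2: P[k] unchanged, delta_P[k] = 0
For k >= 2: P[k] shifts by exactly -3
Delta array: [0, 0, -3, -3, -3]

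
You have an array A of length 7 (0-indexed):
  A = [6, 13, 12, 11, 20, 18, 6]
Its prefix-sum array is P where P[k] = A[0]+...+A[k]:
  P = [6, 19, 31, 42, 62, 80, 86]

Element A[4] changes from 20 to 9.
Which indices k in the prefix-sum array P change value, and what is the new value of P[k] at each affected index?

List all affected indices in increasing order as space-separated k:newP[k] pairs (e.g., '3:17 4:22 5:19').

P[k] = A[0] + ... + A[k]
P[k] includes A[4] iff k >= 4
Affected indices: 4, 5, ..., 6; delta = -11
  P[4]: 62 + -11 = 51
  P[5]: 80 + -11 = 69
  P[6]: 86 + -11 = 75

Answer: 4:51 5:69 6:75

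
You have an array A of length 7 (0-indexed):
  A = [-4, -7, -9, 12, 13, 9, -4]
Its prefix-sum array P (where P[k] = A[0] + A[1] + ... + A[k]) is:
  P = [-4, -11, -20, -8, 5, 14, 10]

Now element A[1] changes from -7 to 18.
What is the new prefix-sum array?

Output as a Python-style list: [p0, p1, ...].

Answer: [-4, 14, 5, 17, 30, 39, 35]

Derivation:
Change: A[1] -7 -> 18, delta = 25
P[k] for k < 1: unchanged (A[1] not included)
P[k] for k >= 1: shift by delta = 25
  P[0] = -4 + 0 = -4
  P[1] = -11 + 25 = 14
  P[2] = -20 + 25 = 5
  P[3] = -8 + 25 = 17
  P[4] = 5 + 25 = 30
  P[5] = 14 + 25 = 39
  P[6] = 10 + 25 = 35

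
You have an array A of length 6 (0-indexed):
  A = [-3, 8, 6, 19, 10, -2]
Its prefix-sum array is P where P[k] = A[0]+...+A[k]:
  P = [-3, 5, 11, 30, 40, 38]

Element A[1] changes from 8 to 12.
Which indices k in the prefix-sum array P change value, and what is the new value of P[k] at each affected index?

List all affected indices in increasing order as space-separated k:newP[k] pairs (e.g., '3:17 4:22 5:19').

Answer: 1:9 2:15 3:34 4:44 5:42

Derivation:
P[k] = A[0] + ... + A[k]
P[k] includes A[1] iff k >= 1
Affected indices: 1, 2, ..., 5; delta = 4
  P[1]: 5 + 4 = 9
  P[2]: 11 + 4 = 15
  P[3]: 30 + 4 = 34
  P[4]: 40 + 4 = 44
  P[5]: 38 + 4 = 42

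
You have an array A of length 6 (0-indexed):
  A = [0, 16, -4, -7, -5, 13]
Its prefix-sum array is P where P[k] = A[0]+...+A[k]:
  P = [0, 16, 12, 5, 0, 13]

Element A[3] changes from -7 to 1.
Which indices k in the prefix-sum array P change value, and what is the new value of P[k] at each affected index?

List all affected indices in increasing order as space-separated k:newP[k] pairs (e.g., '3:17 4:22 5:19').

Answer: 3:13 4:8 5:21

Derivation:
P[k] = A[0] + ... + A[k]
P[k] includes A[3] iff k >= 3
Affected indices: 3, 4, ..., 5; delta = 8
  P[3]: 5 + 8 = 13
  P[4]: 0 + 8 = 8
  P[5]: 13 + 8 = 21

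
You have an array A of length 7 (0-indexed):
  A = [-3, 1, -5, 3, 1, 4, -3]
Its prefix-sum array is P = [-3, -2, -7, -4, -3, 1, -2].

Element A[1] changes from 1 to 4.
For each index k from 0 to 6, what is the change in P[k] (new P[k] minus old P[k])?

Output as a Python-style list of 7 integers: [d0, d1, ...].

Element change: A[1] 1 -> 4, delta = 3
For k < 1: P[k] unchanged, delta_P[k] = 0
For k >= 1: P[k] shifts by exactly 3
Delta array: [0, 3, 3, 3, 3, 3, 3]

Answer: [0, 3, 3, 3, 3, 3, 3]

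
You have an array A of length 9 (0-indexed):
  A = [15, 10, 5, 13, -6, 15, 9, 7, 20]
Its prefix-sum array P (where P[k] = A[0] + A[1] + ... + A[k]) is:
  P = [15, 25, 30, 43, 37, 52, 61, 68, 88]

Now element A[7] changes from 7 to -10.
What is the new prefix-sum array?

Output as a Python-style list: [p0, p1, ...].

Change: A[7] 7 -> -10, delta = -17
P[k] for k < 7: unchanged (A[7] not included)
P[k] for k >= 7: shift by delta = -17
  P[0] = 15 + 0 = 15
  P[1] = 25 + 0 = 25
  P[2] = 30 + 0 = 30
  P[3] = 43 + 0 = 43
  P[4] = 37 + 0 = 37
  P[5] = 52 + 0 = 52
  P[6] = 61 + 0 = 61
  P[7] = 68 + -17 = 51
  P[8] = 88 + -17 = 71

Answer: [15, 25, 30, 43, 37, 52, 61, 51, 71]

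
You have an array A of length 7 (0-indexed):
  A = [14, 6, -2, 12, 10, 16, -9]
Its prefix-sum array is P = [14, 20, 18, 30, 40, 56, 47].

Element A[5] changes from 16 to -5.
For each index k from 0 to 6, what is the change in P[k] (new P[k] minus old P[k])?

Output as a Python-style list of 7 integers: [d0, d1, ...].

Answer: [0, 0, 0, 0, 0, -21, -21]

Derivation:
Element change: A[5] 16 -> -5, delta = -21
For k < 5: P[k] unchanged, delta_P[k] = 0
For k >= 5: P[k] shifts by exactly -21
Delta array: [0, 0, 0, 0, 0, -21, -21]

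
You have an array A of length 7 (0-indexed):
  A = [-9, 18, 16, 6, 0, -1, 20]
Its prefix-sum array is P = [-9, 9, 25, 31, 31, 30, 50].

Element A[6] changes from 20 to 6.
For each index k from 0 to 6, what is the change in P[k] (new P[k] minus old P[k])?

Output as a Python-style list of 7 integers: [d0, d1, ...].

Answer: [0, 0, 0, 0, 0, 0, -14]

Derivation:
Element change: A[6] 20 -> 6, delta = -14
For k < 6: P[k] unchanged, delta_P[k] = 0
For k >= 6: P[k] shifts by exactly -14
Delta array: [0, 0, 0, 0, 0, 0, -14]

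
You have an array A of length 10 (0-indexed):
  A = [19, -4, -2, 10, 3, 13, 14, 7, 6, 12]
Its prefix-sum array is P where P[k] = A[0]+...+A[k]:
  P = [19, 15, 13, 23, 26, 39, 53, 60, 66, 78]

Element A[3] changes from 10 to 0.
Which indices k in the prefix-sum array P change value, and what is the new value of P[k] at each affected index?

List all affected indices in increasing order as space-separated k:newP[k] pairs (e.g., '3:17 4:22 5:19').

Answer: 3:13 4:16 5:29 6:43 7:50 8:56 9:68

Derivation:
P[k] = A[0] + ... + A[k]
P[k] includes A[3] iff k >= 3
Affected indices: 3, 4, ..., 9; delta = -10
  P[3]: 23 + -10 = 13
  P[4]: 26 + -10 = 16
  P[5]: 39 + -10 = 29
  P[6]: 53 + -10 = 43
  P[7]: 60 + -10 = 50
  P[8]: 66 + -10 = 56
  P[9]: 78 + -10 = 68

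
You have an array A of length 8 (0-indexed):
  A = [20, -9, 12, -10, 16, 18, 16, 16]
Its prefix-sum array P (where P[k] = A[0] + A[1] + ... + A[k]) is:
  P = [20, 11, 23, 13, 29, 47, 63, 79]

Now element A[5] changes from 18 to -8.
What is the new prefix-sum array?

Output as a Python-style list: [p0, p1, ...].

Change: A[5] 18 -> -8, delta = -26
P[k] for k < 5: unchanged (A[5] not included)
P[k] for k >= 5: shift by delta = -26
  P[0] = 20 + 0 = 20
  P[1] = 11 + 0 = 11
  P[2] = 23 + 0 = 23
  P[3] = 13 + 0 = 13
  P[4] = 29 + 0 = 29
  P[5] = 47 + -26 = 21
  P[6] = 63 + -26 = 37
  P[7] = 79 + -26 = 53

Answer: [20, 11, 23, 13, 29, 21, 37, 53]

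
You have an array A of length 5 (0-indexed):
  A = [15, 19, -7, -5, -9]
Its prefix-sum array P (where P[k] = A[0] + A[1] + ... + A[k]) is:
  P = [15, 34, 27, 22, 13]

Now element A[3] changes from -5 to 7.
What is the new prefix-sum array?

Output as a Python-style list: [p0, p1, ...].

Change: A[3] -5 -> 7, delta = 12
P[k] for k < 3: unchanged (A[3] not included)
P[k] for k >= 3: shift by delta = 12
  P[0] = 15 + 0 = 15
  P[1] = 34 + 0 = 34
  P[2] = 27 + 0 = 27
  P[3] = 22 + 12 = 34
  P[4] = 13 + 12 = 25

Answer: [15, 34, 27, 34, 25]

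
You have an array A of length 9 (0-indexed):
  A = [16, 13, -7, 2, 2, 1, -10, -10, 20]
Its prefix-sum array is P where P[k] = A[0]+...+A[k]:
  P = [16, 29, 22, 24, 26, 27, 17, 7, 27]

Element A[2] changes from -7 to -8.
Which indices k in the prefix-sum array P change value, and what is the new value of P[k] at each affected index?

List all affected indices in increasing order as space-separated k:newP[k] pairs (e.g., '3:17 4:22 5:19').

P[k] = A[0] + ... + A[k]
P[k] includes A[2] iff k >= 2
Affected indices: 2, 3, ..., 8; delta = -1
  P[2]: 22 + -1 = 21
  P[3]: 24 + -1 = 23
  P[4]: 26 + -1 = 25
  P[5]: 27 + -1 = 26
  P[6]: 17 + -1 = 16
  P[7]: 7 + -1 = 6
  P[8]: 27 + -1 = 26

Answer: 2:21 3:23 4:25 5:26 6:16 7:6 8:26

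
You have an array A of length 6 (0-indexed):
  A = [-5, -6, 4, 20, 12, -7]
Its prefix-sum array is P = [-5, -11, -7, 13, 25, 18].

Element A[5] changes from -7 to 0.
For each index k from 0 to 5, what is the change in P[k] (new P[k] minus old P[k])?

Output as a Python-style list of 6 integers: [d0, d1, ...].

Answer: [0, 0, 0, 0, 0, 7]

Derivation:
Element change: A[5] -7 -> 0, delta = 7
For k < 5: P[k] unchanged, delta_P[k] = 0
For k >= 5: P[k] shifts by exactly 7
Delta array: [0, 0, 0, 0, 0, 7]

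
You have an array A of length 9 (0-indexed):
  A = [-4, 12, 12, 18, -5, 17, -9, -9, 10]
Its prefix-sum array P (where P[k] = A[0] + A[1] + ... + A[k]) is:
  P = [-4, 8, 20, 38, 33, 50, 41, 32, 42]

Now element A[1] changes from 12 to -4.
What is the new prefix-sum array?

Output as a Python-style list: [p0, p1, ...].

Answer: [-4, -8, 4, 22, 17, 34, 25, 16, 26]

Derivation:
Change: A[1] 12 -> -4, delta = -16
P[k] for k < 1: unchanged (A[1] not included)
P[k] for k >= 1: shift by delta = -16
  P[0] = -4 + 0 = -4
  P[1] = 8 + -16 = -8
  P[2] = 20 + -16 = 4
  P[3] = 38 + -16 = 22
  P[4] = 33 + -16 = 17
  P[5] = 50 + -16 = 34
  P[6] = 41 + -16 = 25
  P[7] = 32 + -16 = 16
  P[8] = 42 + -16 = 26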